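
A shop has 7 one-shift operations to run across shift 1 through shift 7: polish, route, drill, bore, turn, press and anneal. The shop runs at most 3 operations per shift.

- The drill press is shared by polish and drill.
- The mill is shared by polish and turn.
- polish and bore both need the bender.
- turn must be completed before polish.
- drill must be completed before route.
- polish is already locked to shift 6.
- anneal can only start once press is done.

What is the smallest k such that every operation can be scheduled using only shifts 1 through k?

The precedence chain requires at least 2 distinct shifts.
With at most 3 per shift and 7 operations, at least 3 shifts are needed.
polish can't be placed before shift 6, so the schedule must run through at least shift 6.
6 works (last occupied shift: shift 6): for example bore in shift 2; polish in shift 6; drill in shift 1; turn in shift 1; route in shift 2; press in shift 1; anneal in shift 2.

6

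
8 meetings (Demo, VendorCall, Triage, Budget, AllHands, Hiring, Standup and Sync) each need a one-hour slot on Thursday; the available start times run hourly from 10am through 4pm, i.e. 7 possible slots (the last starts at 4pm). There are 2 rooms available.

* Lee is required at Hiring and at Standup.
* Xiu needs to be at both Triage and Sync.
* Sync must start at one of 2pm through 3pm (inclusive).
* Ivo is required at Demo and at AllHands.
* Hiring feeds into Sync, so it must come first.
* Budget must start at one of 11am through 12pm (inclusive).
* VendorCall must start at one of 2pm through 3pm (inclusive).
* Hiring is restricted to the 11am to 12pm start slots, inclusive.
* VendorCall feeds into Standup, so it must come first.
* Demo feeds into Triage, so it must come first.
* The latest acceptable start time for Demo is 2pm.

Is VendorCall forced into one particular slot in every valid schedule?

VendorCall can be 2pm (e.g. Sync=2pm; AllHands=12pm; Demo=10am; VendorCall=2pm; Budget=11am; Triage=12pm; Standup=3pm; Hiring=11am) or 3pm (e.g. Budget in 11am, Sync in 2pm, Standup in 4pm, AllHands in 12pm, Triage in 12pm, Demo in 10am, Hiring in 11am, VendorCall in 3pm).

No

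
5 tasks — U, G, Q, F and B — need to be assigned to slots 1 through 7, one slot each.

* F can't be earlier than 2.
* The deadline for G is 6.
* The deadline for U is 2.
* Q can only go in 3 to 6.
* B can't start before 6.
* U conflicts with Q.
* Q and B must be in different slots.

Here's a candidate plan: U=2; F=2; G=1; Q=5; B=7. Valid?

Q and B must be in different slots — holds.
B can't start before 6 — holds.
The deadline for U is 2 — holds.
The deadline for G is 6 — holds.
U conflicts with Q — holds.
F can't be earlier than 2 — holds.
Q can only go in 3 to 6 — holds.

Yes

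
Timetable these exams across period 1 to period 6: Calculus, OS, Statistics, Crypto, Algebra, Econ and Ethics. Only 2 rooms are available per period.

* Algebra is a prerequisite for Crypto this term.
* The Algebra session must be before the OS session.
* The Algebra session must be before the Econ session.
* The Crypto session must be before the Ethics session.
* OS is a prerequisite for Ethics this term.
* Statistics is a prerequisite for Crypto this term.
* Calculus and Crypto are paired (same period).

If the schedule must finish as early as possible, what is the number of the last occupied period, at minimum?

period 4

The precedence chain requires at least 3 distinct periods.
With at most 2 per period and 7 exams, at least 4 periods are needed.
4 works (last occupied period: period 4): for example Statistics -> period 1; OS -> period 3; Calculus -> period 2; Crypto -> period 2; Ethics -> period 4; Algebra -> period 1; Econ -> period 3.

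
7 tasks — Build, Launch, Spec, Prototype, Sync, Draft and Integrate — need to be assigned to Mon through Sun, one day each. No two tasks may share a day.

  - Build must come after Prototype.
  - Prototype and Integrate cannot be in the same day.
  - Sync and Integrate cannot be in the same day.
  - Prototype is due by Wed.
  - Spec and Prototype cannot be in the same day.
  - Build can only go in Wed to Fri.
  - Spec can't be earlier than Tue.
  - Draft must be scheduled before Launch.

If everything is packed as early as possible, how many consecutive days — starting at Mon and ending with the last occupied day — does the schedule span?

The precedence chain requires at least 2 distinct days.
With at most 1 per day and 7 tasks, at least 7 days are needed.
Build can't be placed before Wed — that is day 3 counting from Mon — so the schedule must run through at least 3 days.
7 works (last occupied day: Sun): for example Integrate=Sun, Sync=Sat, Build=Wed, Prototype=Mon, Launch=Fri, Spec=Tue, Draft=Thu.

7 days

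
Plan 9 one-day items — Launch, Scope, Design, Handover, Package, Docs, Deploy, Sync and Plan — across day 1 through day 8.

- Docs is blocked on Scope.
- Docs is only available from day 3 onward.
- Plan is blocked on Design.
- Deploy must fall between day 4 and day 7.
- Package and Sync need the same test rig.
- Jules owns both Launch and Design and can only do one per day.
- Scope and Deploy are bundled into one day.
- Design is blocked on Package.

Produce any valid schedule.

Launch in day 1, Docs in day 5, Handover in day 1, Deploy in day 4, Scope in day 4, Sync in day 2, Package in day 1, Design in day 2, Plan in day 3

Checking: Package(day 1) before Design(day 2); Scope(day 4) before Docs(day 5); Design(day 2) before Plan(day 3); Package(day 1) != Sync(day 2); Launch(day 1) != Design(day 2); Scope = Deploy = day 4; Docs=day 5 in [day 3,day 8]; Deploy=day 4 in [day 4,day 7].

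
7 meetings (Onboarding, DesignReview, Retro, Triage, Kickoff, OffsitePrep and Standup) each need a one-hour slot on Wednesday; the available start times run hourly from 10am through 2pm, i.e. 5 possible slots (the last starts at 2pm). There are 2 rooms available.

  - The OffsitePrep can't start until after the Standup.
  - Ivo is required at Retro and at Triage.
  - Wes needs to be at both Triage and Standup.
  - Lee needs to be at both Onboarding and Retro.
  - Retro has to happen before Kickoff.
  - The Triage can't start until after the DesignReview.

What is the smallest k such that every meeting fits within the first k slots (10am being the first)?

The precedence chain requires at least 2 distinct slots.
With at most 2 per slot and 7 meetings, at least 4 slots are needed.
4 works (last occupied slot: 1pm): for example Standup -> 12pm; Retro -> 10am; Triage -> 11am; Onboarding -> 12pm; DesignReview -> 10am; OffsitePrep -> 1pm; Kickoff -> 11am.

4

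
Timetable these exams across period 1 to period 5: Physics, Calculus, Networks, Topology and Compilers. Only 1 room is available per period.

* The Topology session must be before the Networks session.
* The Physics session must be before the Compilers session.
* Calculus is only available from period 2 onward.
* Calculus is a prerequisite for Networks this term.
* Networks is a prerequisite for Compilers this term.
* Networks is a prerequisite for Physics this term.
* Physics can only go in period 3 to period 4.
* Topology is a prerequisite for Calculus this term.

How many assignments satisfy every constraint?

1

Enumerating: Physics -> period 4; Topology -> period 1; Networks -> period 3; Compilers -> period 5; Calculus -> period 2.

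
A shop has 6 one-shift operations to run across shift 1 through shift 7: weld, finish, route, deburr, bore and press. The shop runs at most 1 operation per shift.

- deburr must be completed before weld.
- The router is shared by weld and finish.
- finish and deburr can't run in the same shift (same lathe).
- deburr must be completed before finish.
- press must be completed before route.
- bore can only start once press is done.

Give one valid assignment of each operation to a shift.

finish=shift 4, weld=shift 3, route=shift 5, press=shift 2, deburr=shift 1, bore=shift 6

Checking: press(shift 2) before route(shift 5); deburr(shift 1) before weld(shift 3); deburr(shift 1) before finish(shift 4); press(shift 2) before bore(shift 6); finish(shift 4) != deburr(shift 1); weld(shift 3) != finish(shift 4); max 1 per shift (cap 1).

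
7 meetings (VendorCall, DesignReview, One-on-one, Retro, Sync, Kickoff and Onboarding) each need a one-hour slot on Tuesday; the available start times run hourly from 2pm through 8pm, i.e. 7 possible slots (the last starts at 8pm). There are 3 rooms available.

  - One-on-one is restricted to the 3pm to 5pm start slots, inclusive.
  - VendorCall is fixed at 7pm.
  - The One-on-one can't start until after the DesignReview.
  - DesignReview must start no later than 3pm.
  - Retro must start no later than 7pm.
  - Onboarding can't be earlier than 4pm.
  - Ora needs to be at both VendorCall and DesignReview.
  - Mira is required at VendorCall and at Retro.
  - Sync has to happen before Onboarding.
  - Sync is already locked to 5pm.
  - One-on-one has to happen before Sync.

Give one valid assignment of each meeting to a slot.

Kickoff=2pm; Onboarding=6pm; Sync=5pm; VendorCall=7pm; One-on-one=3pm; DesignReview=2pm; Retro=2pm

Checking: DesignReview(2pm) before One-on-one(3pm); One-on-one(3pm) before Sync(5pm); Sync(5pm) before Onboarding(6pm); VendorCall(7pm) != Retro(2pm); VendorCall(7pm) != DesignReview(2pm); Onboarding=6pm in [4pm,8pm]; Sync=5pm in [5pm,5pm]; Retro=2pm in [2pm,7pm]; One-on-one=3pm in [3pm,5pm]; VendorCall=7pm in [7pm,7pm]; DesignReview=2pm in [2pm,3pm]; max 3 per slot (cap 3).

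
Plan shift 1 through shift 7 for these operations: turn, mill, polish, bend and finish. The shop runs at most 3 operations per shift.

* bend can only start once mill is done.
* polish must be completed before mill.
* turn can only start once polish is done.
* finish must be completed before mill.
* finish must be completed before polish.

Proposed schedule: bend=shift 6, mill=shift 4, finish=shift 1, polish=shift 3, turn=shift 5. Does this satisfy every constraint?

finish must be completed before mill — holds.
bend can only start once mill is done — holds.
finish must be completed before polish — holds.
polish must be completed before mill — holds.
turn can only start once polish is done — holds.
The shop runs at most 3 operations per shift — holds.

Valid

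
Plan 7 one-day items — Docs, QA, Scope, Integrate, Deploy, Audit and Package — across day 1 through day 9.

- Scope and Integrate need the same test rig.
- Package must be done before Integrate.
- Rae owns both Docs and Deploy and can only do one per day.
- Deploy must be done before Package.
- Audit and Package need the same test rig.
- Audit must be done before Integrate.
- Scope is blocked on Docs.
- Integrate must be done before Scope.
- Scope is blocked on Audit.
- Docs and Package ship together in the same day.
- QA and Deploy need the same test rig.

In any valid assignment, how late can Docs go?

Docs must be in the same day as Package, which can't be before day 2, so Docs is at least day 2; Docs must be in the same day as Package, which can't be after day 7, so Docs is at most day 7.
Docs at day 7 is achievable: QA=day 2; Docs=day 7; Deploy=day 1; Package=day 7; Audit=day 1; Scope=day 9; Integrate=day 8.

day 7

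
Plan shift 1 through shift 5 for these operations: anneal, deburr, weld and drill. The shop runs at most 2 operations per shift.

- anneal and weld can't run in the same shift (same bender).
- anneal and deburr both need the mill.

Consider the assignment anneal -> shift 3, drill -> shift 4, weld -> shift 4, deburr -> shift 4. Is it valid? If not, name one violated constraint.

No — it violates: The shop runs at most 2 operations per shift

anneal and deburr both need the mill — holds.
The shop runs at most 2 operations per shift — violated.
anneal and weld can't run in the same shift (same bender) — holds.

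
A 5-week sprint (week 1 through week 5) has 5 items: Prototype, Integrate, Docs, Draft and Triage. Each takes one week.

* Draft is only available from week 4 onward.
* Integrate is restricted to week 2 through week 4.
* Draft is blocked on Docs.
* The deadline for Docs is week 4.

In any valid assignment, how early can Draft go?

Draft is available from week 4.
Draft at week 4 is achievable: Triage -> week 1, Prototype -> week 1, Draft -> week 4, Integrate -> week 2, Docs -> week 1.

week 4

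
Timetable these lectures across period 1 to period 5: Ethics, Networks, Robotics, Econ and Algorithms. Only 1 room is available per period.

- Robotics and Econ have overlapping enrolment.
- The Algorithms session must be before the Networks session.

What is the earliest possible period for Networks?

period 2

Precedence pushes Networks to at least period 2.
Networks at period 2 is achievable: Econ -> period 5; Algorithms -> period 1; Robotics -> period 4; Networks -> period 2; Ethics -> period 3.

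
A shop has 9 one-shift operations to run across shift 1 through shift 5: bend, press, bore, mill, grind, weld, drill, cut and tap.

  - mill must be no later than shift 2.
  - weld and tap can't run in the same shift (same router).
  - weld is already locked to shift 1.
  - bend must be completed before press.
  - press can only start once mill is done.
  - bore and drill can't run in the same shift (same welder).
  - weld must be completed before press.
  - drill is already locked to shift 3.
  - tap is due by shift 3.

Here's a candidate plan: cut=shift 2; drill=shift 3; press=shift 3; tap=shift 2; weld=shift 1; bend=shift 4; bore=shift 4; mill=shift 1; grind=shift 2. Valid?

weld and tap can't run in the same shift (same router) — holds.
drill is already locked to shift 3 — holds.
bend must be completed before press — violated.
bore and drill can't run in the same shift (same welder) — holds.
tap is due by shift 3 — holds.
press can only start once mill is done — holds.
mill must be no later than shift 2 — holds.
weld is already locked to shift 1 — holds.
weld must be completed before press — holds.

No — it violates: bend must be completed before press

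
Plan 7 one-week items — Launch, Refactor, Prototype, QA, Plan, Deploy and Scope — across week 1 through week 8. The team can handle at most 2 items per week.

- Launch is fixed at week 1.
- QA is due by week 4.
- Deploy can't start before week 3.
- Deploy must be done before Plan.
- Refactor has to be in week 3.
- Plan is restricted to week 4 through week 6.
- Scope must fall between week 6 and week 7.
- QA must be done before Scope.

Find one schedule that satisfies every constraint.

QA -> week 1, Scope -> week 6, Plan -> week 4, Deploy -> week 3, Prototype -> week 2, Refactor -> week 3, Launch -> week 1

Checking: QA(week 1) before Scope(week 6); Deploy(week 3) before Plan(week 4); QA=week 1 in [week 1,week 4]; Launch=week 1 in [week 1,week 1]; Refactor=week 3 in [week 3,week 3]; Plan=week 4 in [week 4,week 6]; Deploy=week 3 in [week 3,week 8]; Scope=week 6 in [week 6,week 7]; max 2 per week (cap 2).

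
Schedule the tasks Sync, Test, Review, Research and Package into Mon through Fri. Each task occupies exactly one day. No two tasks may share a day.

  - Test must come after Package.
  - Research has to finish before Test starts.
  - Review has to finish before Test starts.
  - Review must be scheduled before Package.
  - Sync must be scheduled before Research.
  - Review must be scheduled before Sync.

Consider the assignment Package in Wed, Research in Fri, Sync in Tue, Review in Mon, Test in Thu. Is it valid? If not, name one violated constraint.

Review must be scheduled before Sync — holds.
Review has to finish before Test starts — holds.
Review must be scheduled before Package — holds.
Test must come after Package — holds.
No two tasks may share a day — holds.
Research has to finish before Test starts — violated.
Sync must be scheduled before Research — holds.

Invalid. Research has to finish before Test starts.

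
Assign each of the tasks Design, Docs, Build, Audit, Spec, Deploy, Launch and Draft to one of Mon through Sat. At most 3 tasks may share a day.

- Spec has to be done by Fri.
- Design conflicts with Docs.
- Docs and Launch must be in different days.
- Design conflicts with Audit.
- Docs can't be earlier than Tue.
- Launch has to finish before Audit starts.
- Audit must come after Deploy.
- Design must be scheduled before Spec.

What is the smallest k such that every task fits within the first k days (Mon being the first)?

The precedence chain requires at least 2 distinct days.
With at most 3 per day and 8 tasks, at least 3 days are needed.
3 works (last occupied day: Wed): for example Docs=Tue, Audit=Tue, Draft=Wed, Launch=Mon, Design=Mon, Build=Wed, Deploy=Mon, Spec=Tue.

3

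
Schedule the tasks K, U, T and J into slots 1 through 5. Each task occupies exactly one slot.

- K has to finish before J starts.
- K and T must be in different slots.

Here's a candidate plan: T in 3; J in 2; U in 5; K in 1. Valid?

Yes, all constraints hold

K has to finish before J starts — holds.
K and T must be in different slots — holds.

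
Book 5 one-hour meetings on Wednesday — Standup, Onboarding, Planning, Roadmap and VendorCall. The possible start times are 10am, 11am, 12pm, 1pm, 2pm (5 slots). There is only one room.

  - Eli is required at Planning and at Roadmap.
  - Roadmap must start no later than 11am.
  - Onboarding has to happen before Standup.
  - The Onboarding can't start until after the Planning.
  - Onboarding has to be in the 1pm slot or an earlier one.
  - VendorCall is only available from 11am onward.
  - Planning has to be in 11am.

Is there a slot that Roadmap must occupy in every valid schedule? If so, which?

Roadmap's window is 10am–11am.
Planning is fixed at 11am, and Roadmap can't share a slot with Planning.
So Roadmap must be 10am.

10am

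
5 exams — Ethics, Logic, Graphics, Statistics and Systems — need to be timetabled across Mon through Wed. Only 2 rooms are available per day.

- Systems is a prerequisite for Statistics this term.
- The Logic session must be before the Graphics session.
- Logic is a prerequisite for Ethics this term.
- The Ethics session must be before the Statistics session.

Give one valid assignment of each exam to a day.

Statistics -> Wed, Ethics -> Tue, Systems -> Mon, Graphics -> Tue, Logic -> Mon

Checking: Systems(Mon) before Statistics(Wed); Ethics(Tue) before Statistics(Wed); Logic(Mon) before Graphics(Tue); Logic(Mon) before Ethics(Tue); max 2 per day (cap 2).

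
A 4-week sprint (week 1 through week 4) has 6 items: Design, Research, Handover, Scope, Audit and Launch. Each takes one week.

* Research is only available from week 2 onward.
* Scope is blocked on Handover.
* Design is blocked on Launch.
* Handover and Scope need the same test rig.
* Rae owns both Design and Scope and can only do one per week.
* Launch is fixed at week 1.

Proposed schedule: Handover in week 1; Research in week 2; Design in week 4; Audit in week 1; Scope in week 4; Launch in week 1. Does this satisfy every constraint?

Invalid. Rae owns both Design and Scope and can only do one per week.

Rae owns both Design and Scope and can only do one per week — violated.
Scope is blocked on Handover — holds.
Launch is fixed at week 1 — holds.
Research is only available from week 2 onward — holds.
Design is blocked on Launch — holds.
Handover and Scope need the same test rig — holds.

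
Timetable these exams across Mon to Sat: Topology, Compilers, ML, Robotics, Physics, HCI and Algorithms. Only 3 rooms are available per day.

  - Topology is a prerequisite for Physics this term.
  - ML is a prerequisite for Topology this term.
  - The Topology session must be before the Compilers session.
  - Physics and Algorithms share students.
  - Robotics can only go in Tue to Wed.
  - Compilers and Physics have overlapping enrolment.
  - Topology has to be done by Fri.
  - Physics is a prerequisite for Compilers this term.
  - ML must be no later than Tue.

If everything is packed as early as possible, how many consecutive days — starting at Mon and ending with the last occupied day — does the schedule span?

The precedence chain requires at least 4 distinct days.
With at most 3 per day and 7 exams, at least 3 days are needed.
4 works (last occupied day: Thu): for example Compilers -> Thu, Algorithms -> Mon, Topology -> Tue, ML -> Mon, Robotics -> Tue, Physics -> Wed, HCI -> Mon.

4 days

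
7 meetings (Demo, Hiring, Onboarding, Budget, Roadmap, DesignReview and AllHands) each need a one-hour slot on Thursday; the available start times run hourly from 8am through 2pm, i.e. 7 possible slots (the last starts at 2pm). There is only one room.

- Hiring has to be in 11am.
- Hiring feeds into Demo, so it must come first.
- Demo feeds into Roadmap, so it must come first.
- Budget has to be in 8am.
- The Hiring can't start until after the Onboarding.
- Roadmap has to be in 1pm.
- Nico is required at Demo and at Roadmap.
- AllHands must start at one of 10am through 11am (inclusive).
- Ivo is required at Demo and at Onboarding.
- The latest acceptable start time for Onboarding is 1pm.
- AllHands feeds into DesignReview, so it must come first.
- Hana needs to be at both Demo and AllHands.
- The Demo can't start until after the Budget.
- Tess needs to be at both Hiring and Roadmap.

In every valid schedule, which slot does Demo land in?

Hiring is fixed at 11am and must come before Demo, so Demo is at least 12pm.
Roadmap is fixed at 1pm and must come after Demo, so Demo is at most 12pm.
So Demo must be 12pm.

12pm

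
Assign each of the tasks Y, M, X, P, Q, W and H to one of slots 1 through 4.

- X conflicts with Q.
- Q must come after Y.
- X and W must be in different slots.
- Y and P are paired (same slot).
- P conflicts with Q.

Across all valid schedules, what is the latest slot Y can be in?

3

Downstream work caps Y at 3.
Y at 3 is achievable: H=1, X=1, Q=4, W=2, M=1, P=3, Y=3.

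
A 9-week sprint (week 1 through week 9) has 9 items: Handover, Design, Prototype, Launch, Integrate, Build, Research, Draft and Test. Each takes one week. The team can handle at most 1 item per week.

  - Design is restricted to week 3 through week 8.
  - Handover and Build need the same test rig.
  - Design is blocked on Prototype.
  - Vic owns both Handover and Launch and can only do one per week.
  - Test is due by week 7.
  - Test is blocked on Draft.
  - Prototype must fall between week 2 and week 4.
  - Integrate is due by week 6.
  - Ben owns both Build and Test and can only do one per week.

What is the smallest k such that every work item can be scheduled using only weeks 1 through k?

9 weeks

The precedence chain requires at least 2 distinct weeks.
With at most 1 per week and 9 work items, at least 9 weeks are needed.
Design can't be placed before week 3, so the schedule must run through at least week 3.
9 works (last occupied week: week 9): for example Design=week 3; Launch=week 7; Test=week 5; Draft=week 4; Prototype=week 2; Handover=week 6; Research=week 9; Integrate=week 1; Build=week 8.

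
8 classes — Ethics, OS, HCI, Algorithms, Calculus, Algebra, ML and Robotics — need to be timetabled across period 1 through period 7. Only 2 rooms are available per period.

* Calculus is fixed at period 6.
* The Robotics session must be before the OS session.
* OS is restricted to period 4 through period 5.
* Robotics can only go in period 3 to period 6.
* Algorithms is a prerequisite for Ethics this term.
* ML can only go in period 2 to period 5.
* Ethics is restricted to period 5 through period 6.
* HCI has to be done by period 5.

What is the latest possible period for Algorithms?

period 5

Downstream work caps Algorithms at period 5.
Algorithms at period 5 is achievable: ML -> period 2, HCI -> period 1, Ethics -> period 6, Robotics -> period 3, OS -> period 4, Algebra -> period 1, Calculus -> period 6, Algorithms -> period 5.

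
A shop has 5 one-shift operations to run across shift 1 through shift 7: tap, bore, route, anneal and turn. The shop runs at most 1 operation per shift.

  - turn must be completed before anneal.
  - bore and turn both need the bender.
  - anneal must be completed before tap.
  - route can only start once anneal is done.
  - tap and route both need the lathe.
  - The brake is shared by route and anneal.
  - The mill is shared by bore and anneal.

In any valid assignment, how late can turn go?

Downstream work caps turn at shift 5.
turn at shift 4 is achievable: turn in shift 4, bore in shift 1, route in shift 7, anneal in shift 5, tap in shift 6.
Nothing later works — the conflict and capacity constraints rule out every shift after shift 4.

shift 4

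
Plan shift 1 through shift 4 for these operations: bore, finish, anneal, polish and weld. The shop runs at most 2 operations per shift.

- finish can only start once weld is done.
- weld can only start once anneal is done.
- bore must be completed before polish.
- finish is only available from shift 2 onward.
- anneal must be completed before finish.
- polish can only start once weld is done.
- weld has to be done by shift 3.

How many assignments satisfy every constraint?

16

Splitting on bore: it can be shift 1 (6), shift 2 (6), shift 3 (4). Listing each branch's schedules as (finish, anneal, polish, weld) by shift number:
bore=shift 1: (3,1,3,2) (3,1,4,2) (4,1,3,2) (4,1,4,2) (4,1,4,3) (4,2,4,3) — 6.
bore=shift 2: (3,1,3,2) (3,1,4,2) (4,1,3,2) (4,1,4,2) (4,1,4,3) (4,2,4,3) — 6.
bore=shift 3: (3,1,4,2) (4,1,4,2) (4,1,4,3) (4,2,4,3) — 4.
Summing: 6 + 6 + 4 = 16.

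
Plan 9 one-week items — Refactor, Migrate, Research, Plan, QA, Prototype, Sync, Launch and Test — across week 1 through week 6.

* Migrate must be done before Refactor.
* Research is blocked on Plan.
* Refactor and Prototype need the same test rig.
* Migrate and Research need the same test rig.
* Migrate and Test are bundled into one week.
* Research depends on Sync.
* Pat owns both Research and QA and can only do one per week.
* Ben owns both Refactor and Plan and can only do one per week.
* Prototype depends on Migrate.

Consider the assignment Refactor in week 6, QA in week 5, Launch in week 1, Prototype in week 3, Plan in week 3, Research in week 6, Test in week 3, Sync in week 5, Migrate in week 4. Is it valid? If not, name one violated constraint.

Pat owns both Research and QA and can only do one per week — holds.
Research depends on Sync — holds.
Prototype depends on Migrate — violated.
Refactor and Prototype need the same test rig — holds.
Migrate must be done before Refactor — holds.
Research is blocked on Plan — holds.
Migrate and Test are bundled into one week — violated.
Migrate and Research need the same test rig — holds.
Ben owns both Refactor and Plan and can only do one per week — holds.

Invalid. Prototype depends on Migrate.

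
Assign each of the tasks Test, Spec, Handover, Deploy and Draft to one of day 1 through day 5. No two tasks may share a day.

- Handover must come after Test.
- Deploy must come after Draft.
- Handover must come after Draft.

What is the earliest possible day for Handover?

day 3

Precedence pushes Handover to at least day 2.
Handover at day 3 is achievable: Test=day 2, Spec=day 5, Draft=day 1, Handover=day 3, Deploy=day 4.
Nothing earlier works — the capacity limit rule out every day before day 3.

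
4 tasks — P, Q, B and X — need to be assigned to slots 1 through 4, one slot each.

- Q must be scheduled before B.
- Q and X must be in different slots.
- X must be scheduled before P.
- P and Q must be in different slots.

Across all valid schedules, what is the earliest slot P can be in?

Precedence pushes P to at least 2.
P at 2 is achievable: X in 1; Q in 3; P in 2; B in 4.

2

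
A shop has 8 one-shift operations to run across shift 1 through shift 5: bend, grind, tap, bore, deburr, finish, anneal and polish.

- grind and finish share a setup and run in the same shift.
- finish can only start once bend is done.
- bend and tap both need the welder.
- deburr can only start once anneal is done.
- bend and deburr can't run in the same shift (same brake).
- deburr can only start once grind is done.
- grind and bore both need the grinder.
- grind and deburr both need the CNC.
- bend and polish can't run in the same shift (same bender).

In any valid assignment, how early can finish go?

shift 2

Precedence pushes finish to at least shift 2; finish must be in the same shift as grind, which can't be after shift 4, so finish is at most shift 4.
finish at shift 2 is achievable: deburr -> shift 3; bend -> shift 1; bore -> shift 1; finish -> shift 2; anneal -> shift 1; polish -> shift 2; grind -> shift 2; tap -> shift 2.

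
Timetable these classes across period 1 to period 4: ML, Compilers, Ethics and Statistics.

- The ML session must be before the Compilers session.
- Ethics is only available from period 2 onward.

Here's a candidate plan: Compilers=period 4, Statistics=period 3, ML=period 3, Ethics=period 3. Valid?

Valid

The ML session must be before the Compilers session — holds.
Ethics is only available from period 2 onward — holds.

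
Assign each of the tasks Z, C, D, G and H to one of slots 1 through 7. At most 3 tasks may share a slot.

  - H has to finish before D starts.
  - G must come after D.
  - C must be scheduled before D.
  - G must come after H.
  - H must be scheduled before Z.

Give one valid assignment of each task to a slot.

Z=2; H=1; C=1; G=3; D=2

Checking: D(2) before G(3); C(1) before D(2); H(1) before D(2); H(1) before G(3); H(1) before Z(2); max 2 per slot (cap 3).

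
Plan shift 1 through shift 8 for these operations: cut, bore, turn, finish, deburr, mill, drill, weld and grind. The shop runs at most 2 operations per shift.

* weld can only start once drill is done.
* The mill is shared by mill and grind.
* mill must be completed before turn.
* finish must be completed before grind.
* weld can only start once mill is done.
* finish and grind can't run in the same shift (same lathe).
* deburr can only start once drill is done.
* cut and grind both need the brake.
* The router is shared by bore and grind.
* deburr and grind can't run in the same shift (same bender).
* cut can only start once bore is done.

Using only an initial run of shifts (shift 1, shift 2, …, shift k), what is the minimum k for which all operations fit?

5 shifts

The precedence chain requires at least 2 distinct shifts.
With at most 2 per shift and 9 operations, at least 5 shifts are needed.
5 works (last occupied shift: shift 5): for example finish in shift 4; turn in shift 3; cut in shift 3; grind in shift 5; drill in shift 1; weld in shift 2; mill in shift 1; bore in shift 2; deburr in shift 4.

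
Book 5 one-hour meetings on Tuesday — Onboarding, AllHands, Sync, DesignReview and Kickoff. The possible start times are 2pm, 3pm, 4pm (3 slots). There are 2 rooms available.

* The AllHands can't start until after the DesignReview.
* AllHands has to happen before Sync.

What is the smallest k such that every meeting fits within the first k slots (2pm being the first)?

The precedence chain requires at least 3 distinct slots.
With at most 2 per slot and 5 meetings, at least 3 slots are needed.
3 works (last occupied slot: 4pm): for example DesignReview=2pm, Sync=4pm, AllHands=3pm, Kickoff=3pm, Onboarding=2pm.

3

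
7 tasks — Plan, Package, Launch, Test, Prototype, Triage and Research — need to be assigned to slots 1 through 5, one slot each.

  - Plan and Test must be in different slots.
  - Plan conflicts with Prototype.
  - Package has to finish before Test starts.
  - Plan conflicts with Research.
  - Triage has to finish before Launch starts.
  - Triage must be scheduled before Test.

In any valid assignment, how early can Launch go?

Precedence pushes Launch to at least 2.
Launch at 2 is achievable: Launch -> 2, Prototype -> 2, Plan -> 1, Package -> 1, Research -> 2, Triage -> 1, Test -> 2.

2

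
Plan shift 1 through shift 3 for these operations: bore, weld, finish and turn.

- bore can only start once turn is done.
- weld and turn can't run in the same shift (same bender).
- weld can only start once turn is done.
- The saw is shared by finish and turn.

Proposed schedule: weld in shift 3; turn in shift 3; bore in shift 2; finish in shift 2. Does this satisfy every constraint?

weld and turn can't run in the same shift (same bender) — violated.
bore can only start once turn is done — violated.
weld can only start once turn is done — violated.
The saw is shared by finish and turn — holds.

No — it violates: weld and turn can't run in the same shift (same bender)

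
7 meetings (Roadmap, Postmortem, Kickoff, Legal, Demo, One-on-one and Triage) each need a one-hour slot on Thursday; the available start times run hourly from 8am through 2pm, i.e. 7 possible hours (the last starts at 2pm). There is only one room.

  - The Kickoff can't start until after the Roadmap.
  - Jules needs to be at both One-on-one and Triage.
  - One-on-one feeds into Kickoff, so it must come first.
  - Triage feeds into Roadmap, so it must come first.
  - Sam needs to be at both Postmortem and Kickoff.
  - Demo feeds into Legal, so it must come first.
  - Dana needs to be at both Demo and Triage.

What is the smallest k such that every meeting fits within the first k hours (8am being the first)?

7 hours

The precedence chain requires at least 3 distinct hours.
With at most 1 per hour and 7 meetings, at least 7 hours are needed.
7 works (last occupied hour: 2pm): for example Demo in 12pm; Kickoff in 11am; Triage in 8am; Roadmap in 9am; Legal in 1pm; Postmortem in 2pm; One-on-one in 10am.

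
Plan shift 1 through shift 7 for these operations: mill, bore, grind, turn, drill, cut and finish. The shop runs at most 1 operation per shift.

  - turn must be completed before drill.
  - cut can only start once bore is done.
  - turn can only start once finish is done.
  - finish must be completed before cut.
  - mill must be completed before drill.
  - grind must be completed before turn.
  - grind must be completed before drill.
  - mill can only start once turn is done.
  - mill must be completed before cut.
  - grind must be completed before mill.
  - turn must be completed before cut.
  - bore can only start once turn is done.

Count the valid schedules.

10

Splitting on mill: it can be shift 4 (6), shift 5 (4). Listing each branch's schedules as (bore, grind, turn, drill, cut, finish) by shift number:
mill=shift 4: (5,1,3,6,7,2) (5,1,3,7,6,2) (5,2,3,6,7,1) (5,2,3,7,6,1) (6,1,3,5,7,2) (6,2,3,5,7,1) — 6.
mill=shift 5: (4,1,3,6,7,2) (4,1,3,7,6,2) (4,2,3,6,7,1) (4,2,3,7,6,1) — 4.
Summing: 6 + 4 = 10.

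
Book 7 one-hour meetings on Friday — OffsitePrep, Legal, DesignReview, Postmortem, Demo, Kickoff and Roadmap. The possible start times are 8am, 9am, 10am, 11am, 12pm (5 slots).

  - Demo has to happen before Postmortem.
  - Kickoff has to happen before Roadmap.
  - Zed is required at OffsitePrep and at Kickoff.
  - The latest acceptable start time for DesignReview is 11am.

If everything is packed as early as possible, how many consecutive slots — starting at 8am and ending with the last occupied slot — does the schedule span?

The precedence chain requires at least 2 distinct slots.
2 works (last occupied slot: 9am): for example Roadmap=9am, Kickoff=8am, OffsitePrep=9am, DesignReview=8am, Demo=8am, Postmortem=9am, Legal=8am.

2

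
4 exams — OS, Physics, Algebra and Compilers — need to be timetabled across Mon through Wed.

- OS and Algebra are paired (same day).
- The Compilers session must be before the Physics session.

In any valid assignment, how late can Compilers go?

Tue

Downstream work caps Compilers at Tue.
Compilers at Tue is achievable: Compilers -> Tue, OS -> Mon, Algebra -> Mon, Physics -> Wed.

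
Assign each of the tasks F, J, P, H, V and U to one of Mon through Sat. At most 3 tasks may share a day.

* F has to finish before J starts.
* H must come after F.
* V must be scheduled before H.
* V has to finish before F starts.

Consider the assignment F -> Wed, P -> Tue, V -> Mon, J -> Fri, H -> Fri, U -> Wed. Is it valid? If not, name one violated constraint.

Yes, all constraints hold

F has to finish before J starts — holds.
At most 3 tasks may share a day — holds.
V must be scheduled before H — holds.
H must come after F — holds.
V has to finish before F starts — holds.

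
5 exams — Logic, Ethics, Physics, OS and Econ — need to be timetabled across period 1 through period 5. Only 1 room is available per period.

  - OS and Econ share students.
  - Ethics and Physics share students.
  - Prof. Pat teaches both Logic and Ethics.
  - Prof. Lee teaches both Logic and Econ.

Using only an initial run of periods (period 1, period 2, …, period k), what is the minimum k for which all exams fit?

5 periods

With at most 1 per period and 5 exams, at least 5 periods are needed.
5 works (last occupied period: period 5): for example Econ -> period 5, Ethics -> period 2, Physics -> period 3, OS -> period 4, Logic -> period 1.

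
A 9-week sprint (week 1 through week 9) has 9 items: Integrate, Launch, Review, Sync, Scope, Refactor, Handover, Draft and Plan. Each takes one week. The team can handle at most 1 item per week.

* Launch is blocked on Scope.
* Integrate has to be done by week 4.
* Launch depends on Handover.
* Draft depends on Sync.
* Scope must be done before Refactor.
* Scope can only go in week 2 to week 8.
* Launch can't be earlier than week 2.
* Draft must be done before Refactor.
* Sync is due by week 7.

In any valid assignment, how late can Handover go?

week 8

Downstream work caps Handover at week 8.
Handover at week 8 is achievable: Launch -> week 9, Scope -> week 2, Refactor -> week 5, Handover -> week 8, Integrate -> week 1, Review -> week 6, Draft -> week 4, Plan -> week 7, Sync -> week 3.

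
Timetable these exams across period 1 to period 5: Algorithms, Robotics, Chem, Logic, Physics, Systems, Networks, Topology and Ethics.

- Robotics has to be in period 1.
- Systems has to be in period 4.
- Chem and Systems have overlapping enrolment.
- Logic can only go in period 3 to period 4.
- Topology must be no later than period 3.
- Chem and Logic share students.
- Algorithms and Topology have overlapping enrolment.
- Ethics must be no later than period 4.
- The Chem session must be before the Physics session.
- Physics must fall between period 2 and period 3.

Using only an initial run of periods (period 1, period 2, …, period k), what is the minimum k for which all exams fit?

4

The precedence chain requires at least 2 distinct periods.
Systems can't be placed before period 4, so the schedule must run through at least period 4.
4 works (last occupied period: period 4): for example Systems in period 4; Algorithms in period 2; Chem in period 1; Physics in period 2; Ethics in period 1; Logic in period 3; Topology in period 1; Networks in period 1; Robotics in period 1.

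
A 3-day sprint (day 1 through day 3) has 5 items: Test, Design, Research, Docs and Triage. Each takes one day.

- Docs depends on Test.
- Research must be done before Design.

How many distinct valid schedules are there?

27

Splitting on Test: it can be day 1 (18), day 2 (9). Listing each branch's schedules as (Design, Research, Docs, Triage) by day number:
Test=day 1: (2,1,2,1) (2,1,2,2) (2,1,2,3) (2,1,3,1) (2,1,3,2) (2,1,3,3) (3,1,2,1) (3,1,2,2) (3,1,2,3) (3,1,3,1) (3,1,3,2) (3,1,3,3) (3,2,2,1) (3,2,2,2) (3,2,2,3) (3,2,3,1) (3,2,3,2) (3,2,3,3) — 18.
Test=day 2: (2,1,3,1) (2,1,3,2) (2,1,3,3) (3,1,3,1) (3,1,3,2) (3,1,3,3) (3,2,3,1) (3,2,3,2) (3,2,3,3) — 9.
Summing: 18 + 9 = 27.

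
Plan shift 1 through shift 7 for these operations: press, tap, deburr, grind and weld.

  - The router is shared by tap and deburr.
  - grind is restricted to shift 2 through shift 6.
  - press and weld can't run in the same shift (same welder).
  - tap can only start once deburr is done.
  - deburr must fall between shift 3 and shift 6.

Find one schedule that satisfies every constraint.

press=shift 1; weld=shift 2; tap=shift 4; grind=shift 2; deburr=shift 3

Checking: deburr(shift 3) before tap(shift 4); tap(shift 4) != deburr(shift 3); press(shift 1) != weld(shift 2); grind=shift 2 in [shift 2,shift 6]; deburr=shift 3 in [shift 3,shift 6].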